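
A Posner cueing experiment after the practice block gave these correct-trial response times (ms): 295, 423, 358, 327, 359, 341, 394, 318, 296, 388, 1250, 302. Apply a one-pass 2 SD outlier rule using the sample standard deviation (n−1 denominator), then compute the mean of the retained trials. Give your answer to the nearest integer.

n = 12, ΣRT = 5051, M = 420.917
Σ(x−M)² = 768382.92; s = √(768382.92/11) = 264.297
Cutoffs: 420.917 ± 2·264.297 → [-107.7, 949.5]
Outside: 1250 → excluded.
Retained (n=11): Σ = 3801, mean = 3801/11 = 345.545

346 ms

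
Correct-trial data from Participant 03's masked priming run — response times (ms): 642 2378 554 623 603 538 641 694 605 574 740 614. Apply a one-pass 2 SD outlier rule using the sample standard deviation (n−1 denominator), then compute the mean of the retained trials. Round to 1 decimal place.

n = 12, ΣRT = 9206, M = 767.167
Σ(x−M)² = 2865223.67; s = √(2865223.67/11) = 510.367
Cutoffs: 767.167 ± 2·510.367 → [-253.6, 1787.9]
Outside: 2378 → excluded.
Retained (n=11): Σ = 6828, mean = 6828/11 = 620.727

620.7 ms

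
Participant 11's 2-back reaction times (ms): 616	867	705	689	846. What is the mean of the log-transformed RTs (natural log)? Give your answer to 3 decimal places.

ln(RT): 6.4232, 6.7650, 6.5582, 6.5352, 6.7405
Σ ln(RT) = 33.0222
Mean = 33.0222/5 = 6.60445

6.604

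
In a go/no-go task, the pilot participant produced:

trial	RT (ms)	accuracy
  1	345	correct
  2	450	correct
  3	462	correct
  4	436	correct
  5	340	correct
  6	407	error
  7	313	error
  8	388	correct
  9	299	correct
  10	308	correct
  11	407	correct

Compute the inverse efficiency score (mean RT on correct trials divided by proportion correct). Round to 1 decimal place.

466.5 ms

Correct trials (n=9): 345, 450, 462, 436, 340, 388, 299, 308, 407
Mean correct RT = 3435/9 = 381.6667 ms
Proportion correct = 9/11
IES = 381.6667 / (9/11) = 466.481 ms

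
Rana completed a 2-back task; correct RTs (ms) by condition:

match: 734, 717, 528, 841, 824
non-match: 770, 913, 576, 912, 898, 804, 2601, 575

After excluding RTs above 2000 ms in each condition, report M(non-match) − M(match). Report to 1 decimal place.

non-match: exclude 2601
M(match) = 3644/5 = 728.800
M(non-match) = 5448/7 = 778.286
Difference = 778.286 − 728.800 = 49.486 ms

49.5 ms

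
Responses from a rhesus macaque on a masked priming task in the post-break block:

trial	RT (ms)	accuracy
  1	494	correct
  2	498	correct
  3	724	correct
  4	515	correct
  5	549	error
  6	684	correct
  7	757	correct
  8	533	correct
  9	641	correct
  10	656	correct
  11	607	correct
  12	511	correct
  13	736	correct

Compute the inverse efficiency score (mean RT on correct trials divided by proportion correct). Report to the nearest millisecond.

Correct trials (n=12): 494, 498, 724, 515, 684, 757, 533, 641, 656, 607, 511, 736
Mean correct RT = 7356/12 = 613.0000 ms
Proportion correct = 12/13
IES = 613.0000 / (12/13) = 664.083 ms

664 ms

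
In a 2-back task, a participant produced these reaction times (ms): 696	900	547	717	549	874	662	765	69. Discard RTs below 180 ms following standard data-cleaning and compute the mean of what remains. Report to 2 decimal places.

Excluded: 69
Retained (n=8): Σ = 5710
Mean = 5710/8 = 713.7500

713.75 ms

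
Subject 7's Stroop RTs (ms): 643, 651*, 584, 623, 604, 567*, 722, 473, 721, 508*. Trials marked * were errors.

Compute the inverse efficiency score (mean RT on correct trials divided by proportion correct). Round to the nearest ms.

892 ms

Correct trials (n=7): 643, 584, 623, 604, 722, 473, 721
Mean correct RT = 4370/7 = 624.2857 ms
Proportion correct = 7/10
IES = 624.2857 / (7/10) = 891.837 ms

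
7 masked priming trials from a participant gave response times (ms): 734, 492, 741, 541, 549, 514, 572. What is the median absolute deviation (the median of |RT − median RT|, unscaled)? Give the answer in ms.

35 ms

Sorted: 492, 514, 541, 549, 572, 734, 741 → median = 549
|x − 549|: 185, 57, 192, 8, 0, 35, 23
Sorted deviations: 0, 8, 23, 35, 57, 185, 192 → MAD = 35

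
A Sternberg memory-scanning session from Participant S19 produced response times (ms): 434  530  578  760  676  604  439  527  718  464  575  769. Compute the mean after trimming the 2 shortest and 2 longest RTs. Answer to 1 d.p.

Sorted: 434, 439, 464, 527, 530, 575, 578, 604, 676, 718, 760, 769
Drop lowest 2 (434, 439) and highest 2 (760, 769)
Remaining (n=8): Σ = 4672, mean = 4672/8 = 584.000

584.0 ms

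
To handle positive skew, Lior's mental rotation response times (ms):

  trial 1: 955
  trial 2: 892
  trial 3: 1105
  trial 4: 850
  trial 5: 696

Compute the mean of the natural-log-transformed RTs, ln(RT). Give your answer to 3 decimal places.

6.791

ln(RT): 6.8617, 6.7935, 7.0076, 6.7452, 6.5453
Σ ln(RT) = 33.9534
Mean = 33.9534/5 = 6.79067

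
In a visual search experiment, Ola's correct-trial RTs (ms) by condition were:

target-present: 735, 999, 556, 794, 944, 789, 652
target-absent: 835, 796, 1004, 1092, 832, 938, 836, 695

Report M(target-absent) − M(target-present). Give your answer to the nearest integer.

M(target-present) = 5469/7 = 781.286
M(target-absent) = 7028/8 = 878.500
Difference = 878.500 − 781.286 = 97.214 ms

97 ms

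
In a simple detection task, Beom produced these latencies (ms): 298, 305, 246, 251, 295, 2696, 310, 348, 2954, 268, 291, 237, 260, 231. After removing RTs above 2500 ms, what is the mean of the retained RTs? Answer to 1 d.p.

278.3 ms

Excluded: 2696, 2954
Retained (n=12): Σ = 3340
Mean = 3340/12 = 278.3333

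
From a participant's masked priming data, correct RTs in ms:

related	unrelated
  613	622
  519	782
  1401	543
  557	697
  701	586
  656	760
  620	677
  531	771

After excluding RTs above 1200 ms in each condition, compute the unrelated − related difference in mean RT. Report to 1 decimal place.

80.2 ms

related: exclude 1401
M(related) = 4197/7 = 599.571
M(unrelated) = 5438/8 = 679.750
Difference = 679.750 − 599.571 = 80.179 ms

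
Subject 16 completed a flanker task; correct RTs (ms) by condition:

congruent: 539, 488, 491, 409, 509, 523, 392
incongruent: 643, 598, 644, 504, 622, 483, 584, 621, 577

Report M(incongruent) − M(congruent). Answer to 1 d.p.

107.5 ms

M(congruent) = 3351/7 = 478.714
M(incongruent) = 5276/9 = 586.222
Difference = 586.222 − 478.714 = 107.508 ms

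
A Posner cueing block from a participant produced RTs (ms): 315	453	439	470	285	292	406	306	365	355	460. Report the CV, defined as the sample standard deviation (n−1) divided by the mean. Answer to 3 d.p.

n = 11, Σ = 4146, M = 376.9091
Σ(x−M)² = 51200.909; s = √(51200.909/10) = 71.5548
CV = 71.5548 / 376.9091 = 0.18985

0.190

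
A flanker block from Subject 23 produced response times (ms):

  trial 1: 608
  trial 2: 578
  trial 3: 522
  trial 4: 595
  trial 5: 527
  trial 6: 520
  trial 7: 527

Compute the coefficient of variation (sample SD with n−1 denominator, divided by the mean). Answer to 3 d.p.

n = 7, Σ = 3877, M = 553.8571
Σ(x−M)² = 8810.857; s = √(8810.857/6) = 38.3207
CV = 38.3207 / 553.8571 = 0.06919

0.069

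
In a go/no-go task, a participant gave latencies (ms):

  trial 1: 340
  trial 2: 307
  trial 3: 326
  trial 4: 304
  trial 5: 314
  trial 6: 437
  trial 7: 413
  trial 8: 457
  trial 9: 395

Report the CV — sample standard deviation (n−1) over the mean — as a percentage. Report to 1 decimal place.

16.4%

n = 9, Σ = 3293, M = 365.8889
Σ(x−M)² = 28676.889; s = √(28676.889/8) = 59.8716
CV = 59.8716 / 365.8889 = 0.16363 = 16.363%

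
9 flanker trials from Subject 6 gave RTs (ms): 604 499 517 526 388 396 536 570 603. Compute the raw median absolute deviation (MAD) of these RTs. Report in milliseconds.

Sorted: 388, 396, 499, 517, 526, 536, 570, 603, 604 → median = 526
|x − 526|: 78, 27, 9, 0, 138, 130, 10, 44, 77
Sorted deviations: 0, 9, 10, 27, 44, 77, 78, 130, 138 → MAD = 44

44 ms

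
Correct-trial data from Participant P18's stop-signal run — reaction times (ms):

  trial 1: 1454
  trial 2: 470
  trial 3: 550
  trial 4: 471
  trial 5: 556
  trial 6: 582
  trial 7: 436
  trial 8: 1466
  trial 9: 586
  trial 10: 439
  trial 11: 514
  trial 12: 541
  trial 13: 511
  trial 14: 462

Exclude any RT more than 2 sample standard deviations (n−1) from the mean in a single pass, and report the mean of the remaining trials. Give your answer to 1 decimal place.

n = 14, ΣRT = 9038, M = 645.571
Σ(x−M)² = 1579353.43; s = √(1579353.43/13) = 348.552
Cutoffs: 645.571 ± 2·348.552 → [-51.5, 1342.7]
Outside: 1454, 1466 → excluded.
Retained (n=12): Σ = 6118, mean = 6118/12 = 509.833

509.8 ms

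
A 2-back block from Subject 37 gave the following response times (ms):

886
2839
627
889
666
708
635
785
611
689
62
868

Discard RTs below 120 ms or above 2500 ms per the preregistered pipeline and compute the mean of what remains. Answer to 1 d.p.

736.4 ms

Excluded: 62, 2839
Retained (n=10): Σ = 7364
Mean = 7364/10 = 736.4000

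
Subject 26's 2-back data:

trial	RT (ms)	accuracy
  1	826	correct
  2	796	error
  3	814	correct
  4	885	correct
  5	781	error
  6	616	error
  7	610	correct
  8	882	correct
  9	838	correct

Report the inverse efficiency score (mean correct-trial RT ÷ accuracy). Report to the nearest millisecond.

Correct trials (n=6): 826, 814, 885, 610, 882, 838
Mean correct RT = 4855/6 = 809.1667 ms
Proportion correct = 6/9
IES = 809.1667 / (6/9) = 1213.750 ms

1214 ms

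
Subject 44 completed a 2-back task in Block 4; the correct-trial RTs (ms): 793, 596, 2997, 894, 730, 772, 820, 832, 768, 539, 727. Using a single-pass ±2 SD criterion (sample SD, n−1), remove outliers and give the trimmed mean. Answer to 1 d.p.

n = 11, ΣRT = 10468, M = 951.636
Σ(x−M)² = 4705962.55; s = √(4705962.55/10) = 686.000
Cutoffs: 951.636 ± 2·686.000 → [-420.4, 2323.6]
Outside: 2997 → excluded.
Retained (n=10): Σ = 7471, mean = 7471/10 = 747.100

747.1 ms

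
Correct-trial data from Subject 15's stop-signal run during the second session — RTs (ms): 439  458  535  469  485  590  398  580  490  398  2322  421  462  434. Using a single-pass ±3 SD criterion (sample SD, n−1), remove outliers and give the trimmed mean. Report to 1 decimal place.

473.8 ms

n = 14, ΣRT = 8481, M = 605.786
Σ(x−M)² = 3218360.36; s = √(3218360.36/13) = 497.560
Cutoffs: 605.786 ± 3·497.560 → [-886.9, 2098.5]
Outside: 2322 → excluded.
Retained (n=13): Σ = 6159, mean = 6159/13 = 473.769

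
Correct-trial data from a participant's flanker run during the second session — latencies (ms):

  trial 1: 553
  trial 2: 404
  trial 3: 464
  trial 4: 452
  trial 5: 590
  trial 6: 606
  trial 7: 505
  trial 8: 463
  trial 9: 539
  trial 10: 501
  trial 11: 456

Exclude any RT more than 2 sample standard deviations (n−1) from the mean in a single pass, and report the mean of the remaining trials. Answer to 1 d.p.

n = 11, ΣRT = 5533, M = 503.000
Σ(x−M)² = 39714.00; s = √(39714.00/10) = 63.019
Cutoffs: 503.000 ± 2·63.019 → [377.0, 629.0]
No RTs fall outside the cutoffs; all 11 retained. Mean = 5533/11 = 503.000

503.0 ms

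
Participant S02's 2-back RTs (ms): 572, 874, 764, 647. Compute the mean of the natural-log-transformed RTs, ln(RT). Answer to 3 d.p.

6.558

ln(RT): 6.3491, 6.7731, 6.6386, 6.4723
Σ ln(RT) = 26.2331
Mean = 26.2331/4 = 6.55828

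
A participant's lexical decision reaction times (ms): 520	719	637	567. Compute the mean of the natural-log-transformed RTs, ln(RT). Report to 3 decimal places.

ln(RT): 6.2538, 6.5779, 6.4568, 6.3404
Σ ln(RT) = 25.6288
Mean = 25.6288/4 = 6.40720

6.407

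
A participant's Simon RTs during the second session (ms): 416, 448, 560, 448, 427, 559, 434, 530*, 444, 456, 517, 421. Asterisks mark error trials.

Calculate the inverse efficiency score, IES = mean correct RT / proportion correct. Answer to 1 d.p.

Correct trials (n=11): 416, 448, 560, 448, 427, 559, 434, 444, 456, 517, 421
Mean correct RT = 5130/11 = 466.3636 ms
Proportion correct = 11/12
IES = 466.3636 / (11/12) = 508.760 ms

508.8 ms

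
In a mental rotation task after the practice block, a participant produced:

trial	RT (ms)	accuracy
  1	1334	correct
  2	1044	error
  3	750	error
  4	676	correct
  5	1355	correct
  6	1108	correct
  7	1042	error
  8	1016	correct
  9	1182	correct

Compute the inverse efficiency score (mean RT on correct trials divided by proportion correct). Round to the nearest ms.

Correct trials (n=6): 1334, 676, 1355, 1108, 1016, 1182
Mean correct RT = 6671/6 = 1111.8333 ms
Proportion correct = 6/9
IES = 1111.8333 / (6/9) = 1667.750 ms

1668 ms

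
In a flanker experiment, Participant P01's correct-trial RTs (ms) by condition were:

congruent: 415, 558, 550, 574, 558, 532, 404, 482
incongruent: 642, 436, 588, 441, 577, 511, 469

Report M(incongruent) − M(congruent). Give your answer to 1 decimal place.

M(congruent) = 4073/8 = 509.125
M(incongruent) = 3664/7 = 523.429
Difference = 523.429 − 509.125 = 14.304 ms

14.3 ms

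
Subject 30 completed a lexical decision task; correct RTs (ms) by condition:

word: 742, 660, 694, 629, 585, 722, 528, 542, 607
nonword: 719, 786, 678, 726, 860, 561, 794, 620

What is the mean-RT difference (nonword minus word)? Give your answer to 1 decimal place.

83.7 ms

M(word) = 5709/9 = 634.333
M(nonword) = 5744/8 = 718.000
Difference = 718.000 − 634.333 = 83.667 ms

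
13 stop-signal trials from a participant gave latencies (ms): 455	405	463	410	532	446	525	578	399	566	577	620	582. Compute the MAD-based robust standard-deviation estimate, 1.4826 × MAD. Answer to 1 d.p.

Sorted: 399, 405, 410, 446, 455, 463, 525, 532, 566, 577, 578, 582, 620 → median = 525
|x − 525| sorted: 0, 7, 41, 52, 53, 57, 62, 70, 79, 95, 115, 120, 126 → MAD = 62
Robust SD ≈ 1.4826 × 62 = 91.921

91.9 ms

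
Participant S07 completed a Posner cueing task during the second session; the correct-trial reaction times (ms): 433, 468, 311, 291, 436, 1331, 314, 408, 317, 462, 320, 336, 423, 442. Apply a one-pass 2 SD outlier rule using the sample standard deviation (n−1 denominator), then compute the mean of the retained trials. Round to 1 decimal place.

n = 14, ΣRT = 6292, M = 449.429
Σ(x−M)² = 890349.43; s = √(890349.43/13) = 261.703
Cutoffs: 449.429 ± 2·261.703 → [-74.0, 972.8]
Outside: 1331 → excluded.
Retained (n=13): Σ = 4961, mean = 4961/13 = 381.615

381.6 ms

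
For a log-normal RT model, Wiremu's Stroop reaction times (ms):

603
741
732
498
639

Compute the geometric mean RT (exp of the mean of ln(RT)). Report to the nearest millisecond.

ln(RT): 6.4019, 6.6080, 6.5958, 6.2106, 6.4599
Mean ln(RT) = 32.2762/5 = 6.45524
Geometric mean = exp(6.45524) = 636.03 ms

636 ms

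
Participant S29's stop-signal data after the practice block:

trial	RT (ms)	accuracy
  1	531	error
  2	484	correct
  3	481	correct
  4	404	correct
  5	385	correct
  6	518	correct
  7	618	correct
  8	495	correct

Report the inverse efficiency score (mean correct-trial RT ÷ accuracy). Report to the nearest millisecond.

Correct trials (n=7): 484, 481, 404, 385, 518, 618, 495
Mean correct RT = 3385/7 = 483.5714 ms
Proportion correct = 7/8
IES = 483.5714 / (7/8) = 552.653 ms

553 ms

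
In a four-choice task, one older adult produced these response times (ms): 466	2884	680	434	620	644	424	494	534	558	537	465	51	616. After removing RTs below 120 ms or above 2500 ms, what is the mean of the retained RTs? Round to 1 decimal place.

Excluded: 51, 2884
Retained (n=12): Σ = 6472
Mean = 6472/12 = 539.3333

539.3 ms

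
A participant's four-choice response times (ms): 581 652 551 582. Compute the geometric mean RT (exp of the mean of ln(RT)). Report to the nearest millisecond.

ln(RT): 6.3648, 6.4800, 6.3117, 6.3665
Mean ln(RT) = 25.5230/4 = 6.38075
Geometric mean = exp(6.38075) = 590.37 ms

590 ms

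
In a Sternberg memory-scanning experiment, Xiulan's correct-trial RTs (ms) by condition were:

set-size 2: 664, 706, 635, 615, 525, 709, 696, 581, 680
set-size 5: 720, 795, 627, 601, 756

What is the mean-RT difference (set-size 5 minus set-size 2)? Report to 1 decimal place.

54.1 ms

M(set-size 2) = 5811/9 = 645.667
M(set-size 5) = 3499/5 = 699.800
Difference = 699.800 − 645.667 = 54.133 ms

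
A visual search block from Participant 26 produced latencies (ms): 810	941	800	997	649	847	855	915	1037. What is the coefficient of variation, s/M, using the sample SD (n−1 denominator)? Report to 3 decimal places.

n = 9, Σ = 7851, M = 872.3333
Σ(x−M)² = 109130.000; s = √(109130.000/8) = 116.7958
CV = 116.7958 / 872.3333 = 0.13389

0.134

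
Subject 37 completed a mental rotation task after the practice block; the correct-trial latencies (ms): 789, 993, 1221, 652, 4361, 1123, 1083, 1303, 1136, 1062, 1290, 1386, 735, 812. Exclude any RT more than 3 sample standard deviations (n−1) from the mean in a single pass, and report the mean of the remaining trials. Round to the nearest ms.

1045 ms

n = 14, ΣRT = 17946, M = 1281.857
Σ(x−M)² = 10873459.71; s = √(10873459.71/13) = 914.560
Cutoffs: 1281.857 ± 3·914.560 → [-1461.8, 4025.5]
Outside: 4361 → excluded.
Retained (n=13): Σ = 13585, mean = 13585/13 = 1045.000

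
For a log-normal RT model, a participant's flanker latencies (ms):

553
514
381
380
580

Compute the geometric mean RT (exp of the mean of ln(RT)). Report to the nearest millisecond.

ln(RT): 6.3154, 6.2422, 5.9428, 5.9402, 6.3630
Mean ln(RT) = 30.8036/5 = 6.16072
Geometric mean = exp(6.16072) = 473.77 ms

474 ms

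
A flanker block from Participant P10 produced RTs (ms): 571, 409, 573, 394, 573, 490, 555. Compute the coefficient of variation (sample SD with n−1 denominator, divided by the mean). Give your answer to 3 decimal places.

n = 7, Σ = 3565, M = 509.2857
Σ(x−M)² = 37737.429; s = √(37737.429/6) = 79.3068
CV = 79.3068 / 509.2857 = 0.15572

0.156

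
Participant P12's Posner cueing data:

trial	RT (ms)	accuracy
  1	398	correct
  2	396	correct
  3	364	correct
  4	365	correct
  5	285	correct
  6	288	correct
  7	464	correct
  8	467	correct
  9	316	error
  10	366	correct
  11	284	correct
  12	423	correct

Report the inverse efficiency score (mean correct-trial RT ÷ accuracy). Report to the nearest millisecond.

Correct trials (n=11): 398, 396, 364, 365, 285, 288, 464, 467, 366, 284, 423
Mean correct RT = 4100/11 = 372.7273 ms
Proportion correct = 11/12
IES = 372.7273 / (11/12) = 406.612 ms

407 ms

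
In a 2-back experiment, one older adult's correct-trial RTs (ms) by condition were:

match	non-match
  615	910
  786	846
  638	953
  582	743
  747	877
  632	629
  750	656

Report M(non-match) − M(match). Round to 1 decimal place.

123.4 ms

M(match) = 4750/7 = 678.571
M(non-match) = 5614/7 = 802.000
Difference = 802.000 − 678.571 = 123.429 ms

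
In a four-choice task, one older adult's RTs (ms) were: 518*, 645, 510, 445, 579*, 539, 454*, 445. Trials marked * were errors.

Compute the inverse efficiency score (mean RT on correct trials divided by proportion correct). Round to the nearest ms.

Correct trials (n=5): 645, 510, 445, 539, 445
Mean correct RT = 2584/5 = 516.8000 ms
Proportion correct = 5/8
IES = 516.8000 / (5/8) = 826.880 ms

827 ms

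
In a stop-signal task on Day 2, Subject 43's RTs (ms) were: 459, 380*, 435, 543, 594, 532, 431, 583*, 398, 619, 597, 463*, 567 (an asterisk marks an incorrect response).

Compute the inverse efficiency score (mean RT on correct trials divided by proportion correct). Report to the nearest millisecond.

673 ms

Correct trials (n=10): 459, 435, 543, 594, 532, 431, 398, 619, 597, 567
Mean correct RT = 5175/10 = 517.5000 ms
Proportion correct = 10/13
IES = 517.5000 / (10/13) = 672.750 ms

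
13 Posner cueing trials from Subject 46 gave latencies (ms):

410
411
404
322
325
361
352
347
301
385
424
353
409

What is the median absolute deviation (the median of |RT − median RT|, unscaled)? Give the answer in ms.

Sorted: 301, 322, 325, 347, 352, 353, 361, 385, 404, 409, 410, 411, 424 → median = 361
|x − 361|: 49, 50, 43, 39, 36, 0, 9, 14, 60, 24, 63, 8, 48
Sorted deviations: 0, 8, 9, 14, 24, 36, 39, 43, 48, 49, 50, 60, 63 → MAD = 39

39 ms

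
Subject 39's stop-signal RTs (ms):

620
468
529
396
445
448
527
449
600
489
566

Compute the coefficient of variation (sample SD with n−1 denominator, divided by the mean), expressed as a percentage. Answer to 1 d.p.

14.1%

n = 11, Σ = 5537, M = 503.3636
Σ(x−M)² = 50492.545; s = √(50492.545/10) = 71.0581
CV = 71.0581 / 503.3636 = 0.14117 = 14.117%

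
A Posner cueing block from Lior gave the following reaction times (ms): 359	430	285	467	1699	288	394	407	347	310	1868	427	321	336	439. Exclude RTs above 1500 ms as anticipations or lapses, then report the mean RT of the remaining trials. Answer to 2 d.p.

Excluded: 1699, 1868
Retained (n=13): Σ = 4810
Mean = 4810/13 = 370.0000

370.00 ms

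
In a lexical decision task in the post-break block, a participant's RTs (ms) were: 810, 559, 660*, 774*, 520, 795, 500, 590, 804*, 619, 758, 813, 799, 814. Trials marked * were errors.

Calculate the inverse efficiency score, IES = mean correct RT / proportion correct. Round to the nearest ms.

Correct trials (n=11): 810, 559, 520, 795, 500, 590, 619, 758, 813, 799, 814
Mean correct RT = 7577/11 = 688.8182 ms
Proportion correct = 11/14
IES = 688.8182 / (11/14) = 876.678 ms

877 ms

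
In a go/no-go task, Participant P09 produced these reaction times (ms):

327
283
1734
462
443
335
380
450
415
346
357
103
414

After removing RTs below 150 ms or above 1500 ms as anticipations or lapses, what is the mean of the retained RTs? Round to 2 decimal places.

Excluded: 103, 1734
Retained (n=11): Σ = 4212
Mean = 4212/11 = 382.9091

382.91 ms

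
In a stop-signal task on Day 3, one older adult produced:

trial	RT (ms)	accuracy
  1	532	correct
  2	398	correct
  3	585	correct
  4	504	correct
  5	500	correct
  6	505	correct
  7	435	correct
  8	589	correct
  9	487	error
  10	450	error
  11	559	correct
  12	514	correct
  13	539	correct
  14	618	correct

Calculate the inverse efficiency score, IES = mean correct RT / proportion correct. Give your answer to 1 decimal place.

610.4 ms

Correct trials (n=12): 532, 398, 585, 504, 500, 505, 435, 589, 559, 514, 539, 618
Mean correct RT = 6278/12 = 523.1667 ms
Proportion correct = 12/14
IES = 523.1667 / (12/14) = 610.361 ms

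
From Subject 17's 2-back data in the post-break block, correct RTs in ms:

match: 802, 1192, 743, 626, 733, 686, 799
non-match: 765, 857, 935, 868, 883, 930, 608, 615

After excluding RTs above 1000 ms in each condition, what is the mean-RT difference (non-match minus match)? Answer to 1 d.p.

match: exclude 1192
M(match) = 4389/6 = 731.500
M(non-match) = 6461/8 = 807.625
Difference = 807.625 − 731.500 = 76.125 ms

76.1 ms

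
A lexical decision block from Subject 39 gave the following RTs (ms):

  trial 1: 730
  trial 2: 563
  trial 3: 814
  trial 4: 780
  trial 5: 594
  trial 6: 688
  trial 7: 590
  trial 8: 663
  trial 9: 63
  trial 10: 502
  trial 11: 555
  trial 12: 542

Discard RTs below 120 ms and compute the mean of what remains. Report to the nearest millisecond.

Excluded: 63
Retained (n=11): Σ = 7021
Mean = 7021/11 = 638.2727

638 ms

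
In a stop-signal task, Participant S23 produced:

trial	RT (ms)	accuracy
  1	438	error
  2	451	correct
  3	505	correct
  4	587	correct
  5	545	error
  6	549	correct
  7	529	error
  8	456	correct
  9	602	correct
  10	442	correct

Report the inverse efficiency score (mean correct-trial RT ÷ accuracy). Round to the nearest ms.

733 ms

Correct trials (n=7): 451, 505, 587, 549, 456, 602, 442
Mean correct RT = 3592/7 = 513.1429 ms
Proportion correct = 7/10
IES = 513.1429 / (7/10) = 733.061 ms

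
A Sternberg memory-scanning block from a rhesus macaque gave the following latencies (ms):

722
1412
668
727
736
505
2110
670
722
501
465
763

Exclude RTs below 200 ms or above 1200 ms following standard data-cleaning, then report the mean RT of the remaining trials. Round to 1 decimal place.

647.9 ms

Excluded: 1412, 2110
Retained (n=10): Σ = 6479
Mean = 6479/10 = 647.9000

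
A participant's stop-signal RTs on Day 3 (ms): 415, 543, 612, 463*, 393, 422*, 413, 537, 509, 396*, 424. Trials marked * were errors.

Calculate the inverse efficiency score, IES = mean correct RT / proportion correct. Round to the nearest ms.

Correct trials (n=8): 415, 543, 612, 393, 413, 537, 509, 424
Mean correct RT = 3846/8 = 480.7500 ms
Proportion correct = 8/11
IES = 480.7500 / (8/11) = 661.031 ms

661 ms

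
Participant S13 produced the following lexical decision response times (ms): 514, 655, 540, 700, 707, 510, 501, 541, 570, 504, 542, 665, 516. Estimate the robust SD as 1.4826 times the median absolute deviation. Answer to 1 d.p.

Sorted: 501, 504, 510, 514, 516, 540, 541, 542, 570, 655, 665, 700, 707 → median = 541
|x − 541| sorted: 0, 1, 1, 25, 27, 29, 31, 37, 40, 114, 124, 159, 166 → MAD = 31
Robust SD ≈ 1.4826 × 31 = 45.961

46.0 ms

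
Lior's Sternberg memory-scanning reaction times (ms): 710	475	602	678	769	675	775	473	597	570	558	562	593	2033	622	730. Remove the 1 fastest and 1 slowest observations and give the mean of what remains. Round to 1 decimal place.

636.9 ms

Sorted: 473, 475, 558, 562, 570, 593, 597, 602, 622, 675, 678, 710, 730, 769, 775, 2033
Drop lowest 1 (473) and highest 1 (2033)
Remaining (n=14): Σ = 8916, mean = 8916/14 = 636.857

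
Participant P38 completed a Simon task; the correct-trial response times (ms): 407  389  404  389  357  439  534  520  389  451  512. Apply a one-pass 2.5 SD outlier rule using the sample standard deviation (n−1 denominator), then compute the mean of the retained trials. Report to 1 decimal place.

435.5 ms

n = 11, ΣRT = 4791, M = 435.545
Σ(x−M)² = 37400.73; s = √(37400.73/10) = 61.156
Cutoffs: 435.545 ± 2.5·61.156 → [282.7, 588.4]
No RTs fall outside the cutoffs; all 11 retained. Mean = 4791/11 = 435.545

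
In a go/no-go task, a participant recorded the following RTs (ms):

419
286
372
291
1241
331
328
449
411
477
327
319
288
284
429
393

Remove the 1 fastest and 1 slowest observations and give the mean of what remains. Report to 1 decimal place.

Sorted: 284, 286, 288, 291, 319, 327, 328, 331, 372, 393, 411, 419, 429, 449, 477, 1241
Drop lowest 1 (284) and highest 1 (1241)
Remaining (n=14): Σ = 5120, mean = 5120/14 = 365.714

365.7 ms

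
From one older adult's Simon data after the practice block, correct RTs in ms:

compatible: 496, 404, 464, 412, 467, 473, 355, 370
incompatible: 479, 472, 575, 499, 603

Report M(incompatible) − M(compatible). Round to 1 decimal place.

95.5 ms

M(compatible) = 3441/8 = 430.125
M(incompatible) = 2628/5 = 525.600
Difference = 525.600 − 430.125 = 95.475 ms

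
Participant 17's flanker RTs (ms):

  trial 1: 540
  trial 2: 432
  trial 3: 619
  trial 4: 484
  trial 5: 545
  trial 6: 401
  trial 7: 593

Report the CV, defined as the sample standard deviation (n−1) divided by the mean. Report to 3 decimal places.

n = 7, Σ = 3614, M = 516.2857
Σ(x−M)² = 39259.429; s = √(39259.429/6) = 80.8903
CV = 80.8903 / 516.2857 = 0.15668

0.157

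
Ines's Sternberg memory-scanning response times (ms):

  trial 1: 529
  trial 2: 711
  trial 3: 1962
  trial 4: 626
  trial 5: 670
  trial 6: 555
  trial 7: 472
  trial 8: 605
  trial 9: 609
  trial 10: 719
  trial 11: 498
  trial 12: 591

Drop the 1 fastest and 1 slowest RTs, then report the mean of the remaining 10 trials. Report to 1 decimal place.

611.3 ms

Sorted: 472, 498, 529, 555, 591, 605, 609, 626, 670, 711, 719, 1962
Drop lowest 1 (472) and highest 1 (1962)
Remaining (n=10): Σ = 6113, mean = 6113/10 = 611.300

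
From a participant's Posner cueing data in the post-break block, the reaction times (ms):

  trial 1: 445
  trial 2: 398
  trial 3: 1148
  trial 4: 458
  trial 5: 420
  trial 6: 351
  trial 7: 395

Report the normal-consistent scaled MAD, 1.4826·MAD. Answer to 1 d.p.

Sorted: 351, 395, 398, 420, 445, 458, 1148 → median = 420
|x − 420| sorted: 0, 22, 25, 25, 38, 69, 728 → MAD = 25
Robust SD ≈ 1.4826 × 25 = 37.065

37.1 ms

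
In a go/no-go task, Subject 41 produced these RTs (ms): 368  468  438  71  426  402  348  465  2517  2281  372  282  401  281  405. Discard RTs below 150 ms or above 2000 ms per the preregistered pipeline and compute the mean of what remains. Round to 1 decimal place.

388.0 ms

Excluded: 71, 2281, 2517
Retained (n=12): Σ = 4656
Mean = 4656/12 = 388.0000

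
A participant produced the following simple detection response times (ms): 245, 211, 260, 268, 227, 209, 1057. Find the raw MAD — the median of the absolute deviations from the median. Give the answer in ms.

23 ms

Sorted: 209, 211, 227, 245, 260, 268, 1057 → median = 245
|x − 245|: 0, 34, 15, 23, 18, 36, 812
Sorted deviations: 0, 15, 18, 23, 34, 36, 812 → MAD = 23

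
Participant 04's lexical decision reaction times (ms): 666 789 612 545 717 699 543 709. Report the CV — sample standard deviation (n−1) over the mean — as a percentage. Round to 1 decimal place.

13.2%

n = 8, Σ = 5280, M = 660.0000
Σ(x−M)² = 53066.000; s = √(53066.000/7) = 87.0681
CV = 87.0681 / 660.0000 = 0.13192 = 13.192%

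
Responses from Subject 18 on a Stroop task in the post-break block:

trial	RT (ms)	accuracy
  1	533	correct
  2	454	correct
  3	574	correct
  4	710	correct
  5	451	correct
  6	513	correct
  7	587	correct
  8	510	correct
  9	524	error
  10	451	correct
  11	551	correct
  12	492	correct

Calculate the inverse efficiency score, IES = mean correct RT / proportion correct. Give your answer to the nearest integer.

Correct trials (n=11): 533, 454, 574, 710, 451, 513, 587, 510, 451, 551, 492
Mean correct RT = 5826/11 = 529.6364 ms
Proportion correct = 11/12
IES = 529.6364 / (11/12) = 577.785 ms

578 ms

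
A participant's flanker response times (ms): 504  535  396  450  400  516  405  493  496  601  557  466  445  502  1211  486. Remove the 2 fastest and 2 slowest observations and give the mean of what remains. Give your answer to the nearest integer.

488 ms

Sorted: 396, 400, 405, 445, 450, 466, 486, 493, 496, 502, 504, 516, 535, 557, 601, 1211
Drop lowest 2 (396, 400) and highest 2 (601, 1211)
Remaining (n=12): Σ = 5855, mean = 5855/12 = 487.917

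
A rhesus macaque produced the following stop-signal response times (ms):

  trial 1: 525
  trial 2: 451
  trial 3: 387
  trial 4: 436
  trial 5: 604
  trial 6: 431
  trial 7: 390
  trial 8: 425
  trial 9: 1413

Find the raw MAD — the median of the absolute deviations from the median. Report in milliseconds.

46 ms

Sorted: 387, 390, 425, 431, 436, 451, 525, 604, 1413 → median = 436
|x − 436|: 89, 15, 49, 0, 168, 5, 46, 11, 977
Sorted deviations: 0, 5, 11, 15, 46, 49, 89, 168, 977 → MAD = 46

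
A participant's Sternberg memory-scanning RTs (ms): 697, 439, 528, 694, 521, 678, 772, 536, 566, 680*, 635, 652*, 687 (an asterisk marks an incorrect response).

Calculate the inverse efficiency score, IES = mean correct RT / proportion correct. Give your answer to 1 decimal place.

Correct trials (n=11): 697, 439, 528, 694, 521, 678, 772, 536, 566, 635, 687
Mean correct RT = 6753/11 = 613.9091 ms
Proportion correct = 11/13
IES = 613.9091 / (11/13) = 725.529 ms

725.5 ms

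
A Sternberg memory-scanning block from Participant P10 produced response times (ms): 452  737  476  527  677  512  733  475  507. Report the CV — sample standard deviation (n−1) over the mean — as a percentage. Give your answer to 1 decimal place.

n = 9, Σ = 5096, M = 566.2222
Σ(x−M)² = 106745.556; s = √(106745.556/8) = 115.5127
CV = 115.5127 / 566.2222 = 0.20401 = 20.401%

20.4%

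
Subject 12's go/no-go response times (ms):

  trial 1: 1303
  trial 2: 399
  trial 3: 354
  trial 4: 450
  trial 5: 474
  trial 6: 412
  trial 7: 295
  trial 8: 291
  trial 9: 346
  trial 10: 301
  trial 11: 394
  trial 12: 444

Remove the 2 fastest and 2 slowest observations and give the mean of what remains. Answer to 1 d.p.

Sorted: 291, 295, 301, 346, 354, 394, 399, 412, 444, 450, 474, 1303
Drop lowest 2 (291, 295) and highest 2 (474, 1303)
Remaining (n=8): Σ = 3100, mean = 3100/8 = 387.500

387.5 ms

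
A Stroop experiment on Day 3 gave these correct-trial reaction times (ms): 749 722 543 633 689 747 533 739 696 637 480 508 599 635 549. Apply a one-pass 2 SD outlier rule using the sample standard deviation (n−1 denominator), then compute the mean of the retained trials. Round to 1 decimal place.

630.6 ms

n = 15, ΣRT = 9459, M = 630.600
Σ(x−M)² = 117993.60; s = √(117993.60/14) = 91.805
Cutoffs: 630.600 ± 2·91.805 → [447.0, 814.2]
No RTs fall outside the cutoffs; all 15 retained. Mean = 9459/15 = 630.600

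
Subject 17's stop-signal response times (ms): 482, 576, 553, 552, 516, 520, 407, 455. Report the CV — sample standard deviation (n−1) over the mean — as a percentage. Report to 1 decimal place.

n = 8, Σ = 4061, M = 507.6250
Σ(x−M)² = 22477.875; s = √(22477.875/7) = 56.6668
CV = 56.6668 / 507.6250 = 0.11163 = 11.163%

11.2%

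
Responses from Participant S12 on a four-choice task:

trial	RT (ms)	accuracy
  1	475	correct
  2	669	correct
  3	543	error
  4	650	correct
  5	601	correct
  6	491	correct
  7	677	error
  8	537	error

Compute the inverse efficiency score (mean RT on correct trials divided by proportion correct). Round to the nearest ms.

924 ms

Correct trials (n=5): 475, 669, 650, 601, 491
Mean correct RT = 2886/5 = 577.2000 ms
Proportion correct = 5/8
IES = 577.2000 / (5/8) = 923.520 ms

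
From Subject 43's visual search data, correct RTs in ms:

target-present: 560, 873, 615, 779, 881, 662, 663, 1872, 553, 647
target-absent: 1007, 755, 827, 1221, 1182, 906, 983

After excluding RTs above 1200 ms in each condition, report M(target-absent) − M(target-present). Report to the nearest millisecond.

251 ms

target-present: exclude 1872
target-absent: exclude 1221
M(target-present) = 6233/9 = 692.556
M(target-absent) = 5660/6 = 943.333
Difference = 943.333 − 692.556 = 250.778 ms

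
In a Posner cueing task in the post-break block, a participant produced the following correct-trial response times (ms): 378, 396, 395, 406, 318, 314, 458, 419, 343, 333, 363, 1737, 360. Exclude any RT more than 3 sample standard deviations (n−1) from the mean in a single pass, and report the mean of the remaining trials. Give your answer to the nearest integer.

n = 13, ΣRT = 6220, M = 478.462
Σ(x−M)² = 1736651.23; s = √(1736651.23/12) = 380.422
Cutoffs: 478.462 ± 3·380.422 → [-662.8, 1619.7]
Outside: 1737 → excluded.
Retained (n=12): Σ = 4483, mean = 4483/12 = 373.583

374 ms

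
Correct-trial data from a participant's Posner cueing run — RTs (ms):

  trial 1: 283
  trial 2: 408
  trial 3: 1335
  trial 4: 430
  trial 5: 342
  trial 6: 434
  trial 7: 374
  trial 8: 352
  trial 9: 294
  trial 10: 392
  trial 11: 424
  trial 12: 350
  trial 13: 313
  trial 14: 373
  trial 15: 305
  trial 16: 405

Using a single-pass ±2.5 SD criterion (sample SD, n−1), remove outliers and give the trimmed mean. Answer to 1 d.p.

365.3 ms

n = 16, ΣRT = 6814, M = 425.875
Σ(x−M)² = 917389.75; s = √(917389.75/15) = 247.304
Cutoffs: 425.875 ± 2.5·247.304 → [-192.4, 1044.1]
Outside: 1335 → excluded.
Retained (n=15): Σ = 5479, mean = 5479/15 = 365.267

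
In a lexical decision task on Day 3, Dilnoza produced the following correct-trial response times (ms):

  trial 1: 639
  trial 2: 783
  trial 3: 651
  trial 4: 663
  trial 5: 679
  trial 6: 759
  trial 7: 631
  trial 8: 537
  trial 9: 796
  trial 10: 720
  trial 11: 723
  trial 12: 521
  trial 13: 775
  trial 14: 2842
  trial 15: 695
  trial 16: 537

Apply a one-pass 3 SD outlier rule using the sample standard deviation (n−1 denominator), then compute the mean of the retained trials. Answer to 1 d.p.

n = 16, ΣRT = 12951, M = 809.438
Σ(x−M)² = 4520575.94; s = √(4520575.94/15) = 548.973
Cutoffs: 809.438 ± 3·548.973 → [-837.5, 2456.4]
Outside: 2842 → excluded.
Retained (n=15): Σ = 10109, mean = 10109/15 = 673.933

673.9 ms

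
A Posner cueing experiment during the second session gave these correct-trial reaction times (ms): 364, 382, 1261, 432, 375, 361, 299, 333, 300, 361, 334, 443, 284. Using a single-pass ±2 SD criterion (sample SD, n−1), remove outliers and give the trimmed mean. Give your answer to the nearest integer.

356 ms

n = 13, ΣRT = 5529, M = 425.308
Σ(x−M)² = 783656.77; s = √(783656.77/12) = 255.548
Cutoffs: 425.308 ± 2·255.548 → [-85.8, 936.4]
Outside: 1261 → excluded.
Retained (n=12): Σ = 4268, mean = 4268/12 = 355.667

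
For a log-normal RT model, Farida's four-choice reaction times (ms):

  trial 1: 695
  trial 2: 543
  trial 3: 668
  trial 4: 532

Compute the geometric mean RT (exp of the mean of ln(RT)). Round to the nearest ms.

605 ms

ln(RT): 6.5439, 6.2971, 6.5043, 6.2766
Mean ln(RT) = 25.6220/4 = 6.40549
Geometric mean = exp(6.40549) = 605.16 ms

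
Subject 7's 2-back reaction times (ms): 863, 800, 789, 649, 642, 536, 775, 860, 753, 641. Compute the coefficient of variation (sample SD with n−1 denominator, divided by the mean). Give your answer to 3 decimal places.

n = 10, Σ = 7308, M = 730.8000
Σ(x−M)² = 105379.600; s = √(105379.600/9) = 108.2074
CV = 108.2074 / 730.8000 = 0.14807

0.148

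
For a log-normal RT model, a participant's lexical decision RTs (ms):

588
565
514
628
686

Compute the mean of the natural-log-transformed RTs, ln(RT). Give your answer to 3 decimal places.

ln(RT): 6.3767, 6.3368, 6.2422, 6.4425, 6.5309
Σ ln(RT) = 31.9292
Mean = 31.9292/5 = 6.38584

6.386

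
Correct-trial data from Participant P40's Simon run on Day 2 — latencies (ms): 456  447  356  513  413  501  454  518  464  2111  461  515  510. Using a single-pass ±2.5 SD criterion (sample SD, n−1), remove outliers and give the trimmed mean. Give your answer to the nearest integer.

n = 13, ΣRT = 7719, M = 593.769
Σ(x−M)² = 2519818.31; s = √(2519818.31/12) = 458.241
Cutoffs: 593.769 ± 2.5·458.241 → [-551.8, 1739.4]
Outside: 2111 → excluded.
Retained (n=12): Σ = 5608, mean = 5608/12 = 467.333

467 ms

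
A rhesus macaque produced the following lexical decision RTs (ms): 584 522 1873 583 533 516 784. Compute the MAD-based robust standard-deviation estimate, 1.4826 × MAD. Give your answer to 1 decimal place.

90.4 ms

Sorted: 516, 522, 533, 583, 584, 784, 1873 → median = 583
|x − 583| sorted: 0, 1, 50, 61, 67, 201, 1290 → MAD = 61
Robust SD ≈ 1.4826 × 61 = 90.439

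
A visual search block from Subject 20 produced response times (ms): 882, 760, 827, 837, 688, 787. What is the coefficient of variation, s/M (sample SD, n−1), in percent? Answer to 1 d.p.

n = 6, Σ = 4781, M = 796.8333
Σ(x−M)² = 23074.833; s = √(23074.833/5) = 67.9335
CV = 67.9335 / 796.8333 = 0.08525 = 8.525%

8.5%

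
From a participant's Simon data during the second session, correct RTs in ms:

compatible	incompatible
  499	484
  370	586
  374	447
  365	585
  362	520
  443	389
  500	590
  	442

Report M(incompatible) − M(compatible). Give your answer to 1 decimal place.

89.2 ms

M(compatible) = 2913/7 = 416.143
M(incompatible) = 4043/8 = 505.375
Difference = 505.375 − 416.143 = 89.232 ms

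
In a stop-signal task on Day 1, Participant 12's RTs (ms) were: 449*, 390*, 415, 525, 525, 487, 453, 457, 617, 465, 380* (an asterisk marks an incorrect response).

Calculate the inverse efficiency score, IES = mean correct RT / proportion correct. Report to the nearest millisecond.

678 ms

Correct trials (n=8): 415, 525, 525, 487, 453, 457, 617, 465
Mean correct RT = 3944/8 = 493.0000 ms
Proportion correct = 8/11
IES = 493.0000 / (8/11) = 677.875 ms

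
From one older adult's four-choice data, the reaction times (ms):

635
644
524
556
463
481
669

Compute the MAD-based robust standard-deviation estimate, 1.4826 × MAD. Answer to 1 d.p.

117.1 ms

Sorted: 463, 481, 524, 556, 635, 644, 669 → median = 556
|x − 556| sorted: 0, 32, 75, 79, 88, 93, 113 → MAD = 79
Robust SD ≈ 1.4826 × 79 = 117.125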